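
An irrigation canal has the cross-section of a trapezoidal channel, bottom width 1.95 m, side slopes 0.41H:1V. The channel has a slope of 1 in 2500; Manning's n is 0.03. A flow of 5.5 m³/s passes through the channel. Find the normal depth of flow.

y_n = 2.64 m

Manning's equation rearranged: A R^(2/3) = nQ / (1·√S) = 0.03 × 5.5 / (√0.0004) = 8.25.
Try y = 3.11 m: A R^(2/3) = 11.05 — too large.
Try y = 1.83 m: A R^(2/3) = 4.388 — too small.
Try y = 2.64 m: A R^(2/3) = 8.247 — matches.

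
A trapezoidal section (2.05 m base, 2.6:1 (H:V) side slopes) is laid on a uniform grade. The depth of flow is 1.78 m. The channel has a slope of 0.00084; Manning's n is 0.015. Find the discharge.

With bottom width b = 2.05 m and side slope z = 2.6: A = (b + zy)y = (2.05 + 2.6×1.78)×1.78 = 11.89 m²; P = b + 2y√(1+z²) = 2.05 + 2×1.78×2.786 = 11.97 m.
Hydraulic radius R = A/P = 11.89/11.97 = 0.9933 m.
Manning's equation: Q = (1/n) A R^(2/3) S^(1/2) = (1/0.015) × 11.89 × 0.9933^(2/3) × 0.00084^(1/2) = 22.9 m³/s.

Q = 22.9 m³/s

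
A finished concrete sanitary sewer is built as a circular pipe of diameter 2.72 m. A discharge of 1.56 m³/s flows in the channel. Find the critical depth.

y_c = 0.537 m

At critical depth, Q² T / (g A³) = 1, i.e. A³/T = Q²/g = 1.56²/9.81 = 0.2481.
Trying y = 0.483 m: A³/T = 0.1632 — low.
Trying y = 0.537 m: A³/T = 0.2474 — matches.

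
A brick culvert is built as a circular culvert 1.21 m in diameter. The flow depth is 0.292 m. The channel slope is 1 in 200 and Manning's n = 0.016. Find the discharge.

Q = 0.292 m³/s

For a circular section of diameter D = 1.21 m at depth y = 0.292 m, the central angle is θ = 2 arccos(1 − 2y/D) = 2.054 rad. Then A = (D²/8)(θ − sin θ) = 0.2139 m² and P = Dθ/2 = 1.243 m.
Hydraulic radius R = A/P = 0.2139/1.243 = 0.1721 m.
Manning's equation: Q = (1/n) A R^(2/3) S^(1/2) = (1/0.016) × 0.2139 × 0.1721^(2/3) × 0.005^(1/2) = 0.292 m³/s.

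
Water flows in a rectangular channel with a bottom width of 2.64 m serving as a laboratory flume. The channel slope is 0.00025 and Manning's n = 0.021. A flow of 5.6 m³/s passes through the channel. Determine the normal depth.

Manning's equation rearranged: A R^(2/3) = nQ / (1·√S) = 0.021 × 5.6 / (√0.00025) = 7.438.
Trying y = 3.29 m: A R^(2/3) = 8.347 — high.
Trying y = 2.26 m: A R^(2/3) = 5.283 — low.
Trying y = 2.99 m: A R^(2/3) = 7.444 — matches.

y_n = 2.99 m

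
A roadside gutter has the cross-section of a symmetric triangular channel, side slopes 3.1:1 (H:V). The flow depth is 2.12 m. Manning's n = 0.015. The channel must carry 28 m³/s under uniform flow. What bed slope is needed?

For a triangular section with side slope z = 3.1: A = zy² = 3.1×2.12² = 13.93 m²; P = 2y√(1+z²) = 2×2.12×3.257 = 13.81 m.
Hydraulic radius R = A/P = 13.93/13.81 = 1.009 m.
From Manning's equation, S = [nQ / (1 A R^(2/3))]² = [0.015 × 28 / (1 × 13.93 × 1.009^(2/3))]² = 0.000898.

S = 0.000898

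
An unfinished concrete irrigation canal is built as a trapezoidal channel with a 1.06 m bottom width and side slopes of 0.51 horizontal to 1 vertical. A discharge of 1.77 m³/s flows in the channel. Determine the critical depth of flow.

y_c = 0.594 m

At critical depth, Q² T / (g A³) = 1, i.e. A³/T = Q²/g = 1.77²/9.81 = 0.3194.
Trying y = 0.746 m: A³/T = 0.6814 — over.
Trying y = 0.447 m: A³/T = 0.1259 — short.
Trying y = 0.594 m: A³/T = 0.3185 — close enough.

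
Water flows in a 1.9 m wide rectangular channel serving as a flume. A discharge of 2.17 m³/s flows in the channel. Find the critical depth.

For a rectangular channel, critical depth y_c = (q²/g)^(1/3) where q = Q/b = 2.17/1.9 = 1.142 m²/s.
So y_c = (1.142²/9.81)^(1/3) = 0.51 m.

y_c = 0.51 m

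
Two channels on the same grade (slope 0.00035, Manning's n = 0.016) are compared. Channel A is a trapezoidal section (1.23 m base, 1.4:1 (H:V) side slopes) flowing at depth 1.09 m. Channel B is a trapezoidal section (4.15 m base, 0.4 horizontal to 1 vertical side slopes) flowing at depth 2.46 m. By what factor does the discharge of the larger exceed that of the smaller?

Channel A: With bottom width b = 1.23 m and side slope z = 1.4: A = (b + zy)y = (1.23 + 1.4×1.09)×1.09 = 3.004 m²; P = b + 2y√(1+z²) = 1.23 + 2×1.09×1.72 = 4.981 m. Hydraulic radius R = A/P = 3.004/4.981 = 0.6031 m. Q_A = (1/0.016)·3.004·0.6031^(2/3)·√0.00035 = 2.507 m³/s.
Channel B: With bottom width b = 4.15 m and side slope z = 0.4: A = (b + zy)y = (4.15 + 0.4×2.46)×2.46 = 12.63 m²; P = b + 2y√(1+z²) = 4.15 + 2×2.46×1.077 = 9.449 m. Hydraulic radius R = A/P = 12.63/9.449 = 1.337 m. Q_B = (1/0.016)·12.63·1.337^(2/3)·√0.00035 = 17.92 m³/s.
The larger discharge is 17.92 m³/s and the smaller is 2.507 m³/s; the ratio is 7.15.

7.15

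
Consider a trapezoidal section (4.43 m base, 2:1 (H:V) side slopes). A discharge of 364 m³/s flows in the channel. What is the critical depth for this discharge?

At critical depth, Q² T / (g A³) = 1, i.e. A³/T = Q²/g = 364²/9.81 = 13510.
At y = 3.89 m: A³/T = 5360 — short.
At y = 5.54 m: A³/T = 23860 — over.
At y = 4.85 m: A³/T = 13510 — ≈ 13510.

y_c = 4.85 m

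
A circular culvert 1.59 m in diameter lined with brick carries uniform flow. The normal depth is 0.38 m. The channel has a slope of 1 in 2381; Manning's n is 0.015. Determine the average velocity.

For a circular section of diameter D = 1.59 m at depth y = 0.38 m, the central angle is θ = 2 arccos(1 − 2y/D) = 2.043 rad. Then A = (D²/8)(θ − sin θ) = 0.3643 m² and P = Dθ/2 = 1.624 m.
Hydraulic radius R = A/P = 0.3643/1.624 = 0.2243 m.
From Manning's equation, V = (1/n) R^(2/3) S^(1/2) = (1/0.015) × 0.2243^(2/3) × 0.00042^(1/2) = 0.504 m/s.

V = 0.504 m/s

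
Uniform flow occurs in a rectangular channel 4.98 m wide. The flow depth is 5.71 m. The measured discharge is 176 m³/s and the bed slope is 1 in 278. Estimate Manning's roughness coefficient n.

n = 0.014

Flow area A = b·y = 4.98 × 5.71 = 28.44 m². Wetted perimeter P = b + 2y = 4.98 + 2×5.71 = 16.4 m.
Hydraulic radius R = A/P = 28.44/16.4 = 1.734 m.
Rearranging Manning's equation: n = (1/Q) A R^(2/3) S^(1/2) = (1/176) × 28.44 × 1.734^(2/3) × √0.003597 = 0.014.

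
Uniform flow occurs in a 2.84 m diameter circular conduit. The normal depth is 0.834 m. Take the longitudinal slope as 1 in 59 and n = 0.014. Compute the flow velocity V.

V = 5.68 m/s

For a circular section of diameter D = 2.84 m at depth y = 0.834 m, the central angle is θ = 2 arccos(1 − 2y/D) = 2.291 rad. Then A = (D²/8)(θ − sin θ) = 1.552 m² and P = Dθ/2 = 3.253 m.
Hydraulic radius R = A/P = 1.552/3.253 = 0.477 m.
From Manning's equation, V = (1/n) R^(2/3) S^(1/2) = (1/0.014) × 0.477^(2/3) × 0.01695^(1/2) = 5.68 m/s.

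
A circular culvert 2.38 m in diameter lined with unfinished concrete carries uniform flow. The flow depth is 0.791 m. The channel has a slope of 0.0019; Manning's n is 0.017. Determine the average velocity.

For a circular section of diameter D = 2.38 m at depth y = 0.791 m, the central angle is θ = 2 arccos(1 − 2y/D) = 2.458 rad. Then A = (D²/8)(θ − sin θ) = 1.293 m² and P = Dθ/2 = 2.925 m.
Hydraulic radius R = A/P = 1.293/2.925 = 0.4421 m.
From Manning's equation, V = (1/n) R^(2/3) S^(1/2) = (1/0.017) × 0.4421^(2/3) × 0.0019^(1/2) = 1.49 m/s.

V = 1.49 m/s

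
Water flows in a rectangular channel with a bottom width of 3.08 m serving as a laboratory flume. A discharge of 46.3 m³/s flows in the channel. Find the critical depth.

For a rectangular channel, critical depth y_c = (q²/g)^(1/3) where q = Q/b = 46.3/3.08 = 15.03 m²/s.
So y_c = (15.03²/9.81)^(1/3) = 2.85 m.

y_c = 2.85 m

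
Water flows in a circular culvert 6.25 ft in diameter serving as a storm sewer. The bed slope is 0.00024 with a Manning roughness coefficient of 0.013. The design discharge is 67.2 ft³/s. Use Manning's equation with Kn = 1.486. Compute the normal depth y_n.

y_n = 4.72 ft

Manning's equation rearranged: A R^(2/3) = nQ / (1.486·√S) = 0.013 × 67.2 / (1.486 × √0.00024) = 37.95.
At y = 5.61 ft: A R^(2/3) = 43.98 — over.
At y = 4.72 ft: A R^(2/3) = 37.97 — ≈ 37.95.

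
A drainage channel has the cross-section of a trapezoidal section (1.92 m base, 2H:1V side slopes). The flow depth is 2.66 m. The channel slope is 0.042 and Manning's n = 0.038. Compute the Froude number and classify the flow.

supercritical

With bottom width b = 1.92 m and side slope z = 2: A = (b + zy)y = (1.92 + 2×2.66)×2.66 = 19.26 m²; P = b + 2y√(1+z²) = 1.92 + 2×2.66×2.236 = 13.82 m.
Hydraulic radius R = A/P = 19.26/13.82 = 1.394 m.
V = (1/n) R^(2/3) √S = (1/0.038) × 1.394^(2/3) × √0.042 = 6.73 m/s. Hydraulic depth D_h = A/T = 19.26/12.56 = 1.533 m.
Froude number Fr = V/√(g·D_h) = 6.73/√(9.81×1.533) = 1.74, which is greater than 1, so the flow is supercritical.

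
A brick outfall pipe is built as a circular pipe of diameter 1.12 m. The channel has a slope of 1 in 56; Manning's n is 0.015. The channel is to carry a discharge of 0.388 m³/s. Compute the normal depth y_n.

Manning's equation rearranged: A R^(2/3) = nQ / (1·√S) = 0.015 × 0.388 / (√0.01786) = 0.04355.
Trying y = 0.288 m: A R^(2/3) = 0.06107 — over.
Trying y = 0.243 m: A R^(2/3) = 0.04352 — ≈ 0.04355.

y_n = 0.243 m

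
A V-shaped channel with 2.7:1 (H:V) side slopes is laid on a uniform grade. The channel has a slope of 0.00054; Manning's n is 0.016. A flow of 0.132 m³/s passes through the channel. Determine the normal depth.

Manning's equation rearranged: A R^(2/3) = nQ / (1·√S) = 0.016 × 0.132 / (√0.00054) = 0.09089.
Try y = 0.389 m: A R^(2/3) = 0.1314 — over.
Try y = 0.231 m: A R^(2/3) = 0.03274 — short.
Try y = 0.339 m: A R^(2/3) = 0.09105 — close enough.

y_n = 0.339 m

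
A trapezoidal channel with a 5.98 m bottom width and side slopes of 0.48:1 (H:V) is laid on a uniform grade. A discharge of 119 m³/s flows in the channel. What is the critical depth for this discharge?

y_c = 3.14 m

At critical depth, Q² T / (g A³) = 1, i.e. A³/T = Q²/g = 119²/9.81 = 1444.
Trying y = 2.28 m: A³/T = 513.7 — short.
Trying y = 3.47 m: A³/T = 2005 — over.
Trying y = 3.14 m: A³/T = 1445 — matches.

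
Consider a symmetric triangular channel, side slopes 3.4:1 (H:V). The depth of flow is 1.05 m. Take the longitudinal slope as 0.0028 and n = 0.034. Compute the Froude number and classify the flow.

subcritical

For a triangular section with side slope z = 3.4: A = zy² = 3.4×1.05² = 3.748 m²; P = 2y√(1+z²) = 2×1.05×3.544 = 7.442 m.
Hydraulic radius R = A/P = 3.748/7.442 = 0.5037 m.
V = (1/n) R^(2/3) √S = (1/0.034) × 0.5037^(2/3) × √0.0028 = 0.9852 m/s. Hydraulic depth D_h = A/T = 3.748/7.14 = 0.525 m.
Froude number Fr = V/√(g·D_h) = 0.9852/√(9.81×0.525) = 0.434, which is less than 1, so the flow is subcritical.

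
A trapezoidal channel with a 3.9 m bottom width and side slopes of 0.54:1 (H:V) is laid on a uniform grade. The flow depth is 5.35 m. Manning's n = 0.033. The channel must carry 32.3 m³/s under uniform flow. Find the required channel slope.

S = 0.00029

With bottom width b = 3.9 m and side slope z = 0.54: A = (b + zy)y = (3.9 + 0.54×5.35)×5.35 = 36.32 m²; P = b + 2y√(1+z²) = 3.9 + 2×5.35×1.136 = 16.06 m.
Hydraulic radius R = A/P = 36.32/16.06 = 2.262 m.
From Manning's equation, S = [nQ / (1 A R^(2/3))]² = [0.033 × 32.3 / (1 × 36.32 × 2.262^(2/3))]² = 0.00029.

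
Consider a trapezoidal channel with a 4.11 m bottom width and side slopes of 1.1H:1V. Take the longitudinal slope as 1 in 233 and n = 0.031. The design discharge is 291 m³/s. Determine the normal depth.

Manning's equation rearranged: A R^(2/3) = nQ / (1·√S) = 0.031 × 291 / (√0.004292) = 137.7.
Trying y = 7 m: A R^(2/3) = 183.9 — too large.
Trying y = 5.5 m: A R^(2/3) = 109.2 — too small.
Trying y = 6.13 m: A R^(2/3) = 137.7 — ≈ 137.7.

y_n = 6.13 m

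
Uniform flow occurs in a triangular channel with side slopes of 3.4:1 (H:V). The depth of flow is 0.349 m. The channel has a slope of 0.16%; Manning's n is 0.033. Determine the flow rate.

Q = 0.152 m³/s

For a triangular section with side slope z = 3.4: A = zy² = 3.4×0.349² = 0.4141 m²; P = 2y√(1+z²) = 2×0.349×3.544 = 2.474 m.
Hydraulic radius R = A/P = 0.4141/2.474 = 0.1674 m.
Manning's equation: Q = (1/n) A R^(2/3) S^(1/2) = (1/0.033) × 0.4141 × 0.1674^(2/3) × 0.0016^(1/2) = 0.152 m³/s.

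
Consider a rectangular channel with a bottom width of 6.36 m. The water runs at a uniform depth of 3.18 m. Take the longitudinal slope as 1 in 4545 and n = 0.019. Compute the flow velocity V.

V = 1.06 m/s

Flow area A = b·y = 6.36 × 3.18 = 20.22 m². Wetted perimeter P = b + 2y = 6.36 + 2×3.18 = 12.72 m.
Hydraulic radius R = A/P = 20.22/12.72 = 1.59 m.
From Manning's equation, V = (1/n) R^(2/3) S^(1/2) = (1/0.019) × 1.59^(2/3) × 0.00022^(1/2) = 1.06 m/s.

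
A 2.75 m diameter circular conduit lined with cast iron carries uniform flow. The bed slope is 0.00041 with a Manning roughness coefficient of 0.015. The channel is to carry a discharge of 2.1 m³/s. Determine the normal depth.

y_n = 1.1 m

Manning's equation rearranged: A R^(2/3) = nQ / (1·√S) = 0.015 × 2.1 / (√0.00041) = 1.556.
Try y = 0.793 m: A R^(2/3) = 0.8391 — short.
Try y = 1.4 m: A R^(2/3) = 2.385 — over.
Try y = 1.1 m: A R^(2/3) = 1.559 — close enough.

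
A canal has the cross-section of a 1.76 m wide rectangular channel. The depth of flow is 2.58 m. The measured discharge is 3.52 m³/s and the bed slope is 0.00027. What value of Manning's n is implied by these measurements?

n = 0.016

Flow area A = b·y = 1.76 × 2.58 = 4.541 m². Wetted perimeter P = b + 2y = 1.76 + 2×2.58 = 6.92 m.
Hydraulic radius R = A/P = 4.541/6.92 = 0.6562 m.
Rearranging Manning's equation: n = (1/Q) A R^(2/3) S^(1/2) = (1/3.52) × 4.541 × 0.6562^(2/3) × √0.00027 = 0.016.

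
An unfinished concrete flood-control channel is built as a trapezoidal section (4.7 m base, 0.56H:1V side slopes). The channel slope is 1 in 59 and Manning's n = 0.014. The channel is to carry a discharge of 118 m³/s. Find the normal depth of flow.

Manning's equation rearranged: A R^(2/3) = nQ / (1·√S) = 0.014 × 118 / (√0.01695) = 12.69.
Trying y = 1.31 m: A R^(2/3) = 6.753 — too small.
Trying y = 2.13 m: A R^(2/3) = 15.03 — too large.
Trying y = 1.92 m: A R^(2/3) = 12.65 — close enough.

y_n = 1.92 m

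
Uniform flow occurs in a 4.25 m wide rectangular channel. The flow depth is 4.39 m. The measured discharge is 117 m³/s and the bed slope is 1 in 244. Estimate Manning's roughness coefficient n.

Flow area A = b·y = 4.25 × 4.39 = 18.66 m². Wetted perimeter P = b + 2y = 4.25 + 2×4.39 = 13.03 m.
Hydraulic radius R = A/P = 18.66/13.03 = 1.432 m.
Rearranging Manning's equation: n = (1/Q) A R^(2/3) S^(1/2) = (1/117) × 18.66 × 1.432^(2/3) × √0.004098 = 0.013.

n = 0.013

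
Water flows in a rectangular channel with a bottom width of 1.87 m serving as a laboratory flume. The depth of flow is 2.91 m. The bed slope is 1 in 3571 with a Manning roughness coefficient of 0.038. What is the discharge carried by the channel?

Q = 1.9 m³/s

Flow area A = b·y = 1.87 × 2.91 = 5.442 m². Wetted perimeter P = b + 2y = 1.87 + 2×2.91 = 7.69 m.
Hydraulic radius R = A/P = 5.442/7.69 = 0.7076 m.
Manning's equation: Q = (1/n) A R^(2/3) S^(1/2) = (1/0.038) × 5.442 × 0.7076^(2/3) × 0.00028^(1/2) = 1.9 m³/s.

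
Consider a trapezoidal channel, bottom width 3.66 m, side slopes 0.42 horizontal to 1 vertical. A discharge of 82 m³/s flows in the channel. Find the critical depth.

At critical depth, Q² T / (g A³) = 1, i.e. A³/T = Q²/g = 82²/9.81 = 685.4.
Try y = 3.67 m: A³/T = 1032 — high.
Try y = 2.24 m: A³/T = 197.5 — low.
Try y = 3.26 m: A³/T = 688.8 — matches.

y_c = 3.26 m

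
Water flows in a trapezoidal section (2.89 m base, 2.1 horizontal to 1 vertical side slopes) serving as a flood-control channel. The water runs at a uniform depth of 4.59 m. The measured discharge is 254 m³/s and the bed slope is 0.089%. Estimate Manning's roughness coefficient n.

With bottom width b = 2.89 m and side slope z = 2.1: A = (b + zy)y = (2.89 + 2.1×4.59)×4.59 = 57.51 m²; P = b + 2y√(1+z²) = 2.89 + 2×4.59×2.326 = 24.24 m.
Hydraulic radius R = A/P = 57.51/24.24 = 2.372 m.
Rearranging Manning's equation: n = (1/Q) A R^(2/3) S^(1/2) = (1/254) × 57.51 × 2.372^(2/3) × √0.00089 = 0.012.

n = 0.012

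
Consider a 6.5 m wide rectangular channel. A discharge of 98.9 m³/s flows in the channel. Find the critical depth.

For a rectangular channel, critical depth y_c = (q²/g)^(1/3) where q = Q/b = 98.9/6.5 = 15.22 m²/s.
So y_c = (15.22²/9.81)^(1/3) = 2.87 m.

y_c = 2.87 m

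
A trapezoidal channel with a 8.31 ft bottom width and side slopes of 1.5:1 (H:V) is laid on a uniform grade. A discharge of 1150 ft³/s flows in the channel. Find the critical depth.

At critical depth, Q² T / (g A³) = 1, i.e. A³/T = Q²/g = 1150²/32.2 = 41070.
At y = 4.89 ft: A³/T = 19490 — low.
At y = 5.94 ft: A³/T = 40960 — close enough.

y_c = 5.94 ft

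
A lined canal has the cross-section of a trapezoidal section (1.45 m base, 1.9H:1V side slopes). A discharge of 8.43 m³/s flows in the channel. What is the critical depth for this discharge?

y_c = 1 m

At critical depth, Q² T / (g A³) = 1, i.e. A³/T = Q²/g = 8.43²/9.81 = 7.244.
At y = 0.695 m: A³/T = 1.745 — short.
At y = 1 m: A³/T = 7.161 — matches.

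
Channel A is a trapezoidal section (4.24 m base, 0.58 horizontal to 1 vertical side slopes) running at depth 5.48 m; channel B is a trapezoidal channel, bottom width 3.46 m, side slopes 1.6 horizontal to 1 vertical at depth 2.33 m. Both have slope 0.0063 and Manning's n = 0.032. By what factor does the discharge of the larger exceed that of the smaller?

3.54

Channel A: With bottom width b = 4.24 m and side slope z = 0.58: A = (b + zy)y = (4.24 + 0.58×5.48)×5.48 = 40.65 m²; P = b + 2y√(1+z²) = 4.24 + 2×5.48×1.156 = 16.91 m. Hydraulic radius R = A/P = 40.65/16.91 = 2.404 m. Q_A = (1/0.032)·40.65·2.404^(2/3)·√0.0063 = 181 m³/s.
Channel B: With bottom width b = 3.46 m and side slope z = 1.6: A = (b + zy)y = (3.46 + 1.6×2.33)×2.33 = 16.75 m²; P = b + 2y√(1+z²) = 3.46 + 2×2.33×1.887 = 12.25 m. Hydraulic radius R = A/P = 16.75/12.25 = 1.367 m. Q_B = (1/0.032)·16.75·1.367^(2/3)·√0.0063 = 51.17 m³/s.
The larger discharge is 181 m³/s and the smaller is 51.17 m³/s; the ratio is 3.54.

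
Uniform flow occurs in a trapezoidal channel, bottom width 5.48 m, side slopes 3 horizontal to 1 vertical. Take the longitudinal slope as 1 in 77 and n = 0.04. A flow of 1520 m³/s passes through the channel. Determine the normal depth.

y_n = 7.55 m

Manning's equation rearranged: A R^(2/3) = nQ / (1·√S) = 0.04 × 1520 / (√0.01299) = 533.5.
Try y = 6.49 m: A R^(2/3) = 371.9 — low.
Try y = 8.39 m: A R^(2/3) = 689.7 — high.
Try y = 7.55 m: A R^(2/3) = 534.3 — ≈ 533.5.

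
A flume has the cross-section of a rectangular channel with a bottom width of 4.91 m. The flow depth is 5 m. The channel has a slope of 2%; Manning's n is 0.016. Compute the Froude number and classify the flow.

Flow area A = b·y = 4.91 × 5 = 24.55 m². Wetted perimeter P = b + 2y = 4.91 + 2×5 = 14.91 m.
Hydraulic radius R = A/P = 24.55/14.91 = 1.647 m.
V = (1/n) R^(2/3) √S = (1/0.016) × 1.647^(2/3) × √0.02 = 12.32 m/s. Hydraulic depth D_h = A/T = 24.55/4.91 = 5 m.
Froude number Fr = V/√(g·D_h) = 12.32/√(9.81×5) = 1.76, which is greater than 1, so the flow is supercritical.

supercritical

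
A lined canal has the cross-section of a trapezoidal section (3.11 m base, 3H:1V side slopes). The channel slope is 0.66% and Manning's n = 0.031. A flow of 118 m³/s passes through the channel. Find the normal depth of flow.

Manning's equation rearranged: A R^(2/3) = nQ / (1·√S) = 0.031 × 118 / (√0.0066) = 45.03.
Trying y = 2.34 m: A R^(2/3) = 28.58 — too small.
Trying y = 2.85 m: A R^(2/3) = 44.93 — close enough.

y_n = 2.85 m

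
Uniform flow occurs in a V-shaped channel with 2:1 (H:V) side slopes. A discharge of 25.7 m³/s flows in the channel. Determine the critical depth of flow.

y_c = 2.02 m

At critical depth, Q² T / (g A³) = 1, i.e. A³/T = Q²/g = 25.7²/9.81 = 67.33.
Trying y = 2.36 m: A³/T = 146.4 — high.
Trying y = 1.51 m: A³/T = 15.7 — low.
Trying y = 2.02 m: A³/T = 67.26 — matches.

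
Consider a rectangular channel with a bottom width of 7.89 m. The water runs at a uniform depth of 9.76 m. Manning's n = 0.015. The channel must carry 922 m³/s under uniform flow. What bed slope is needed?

Flow area A = b·y = 7.89 × 9.76 = 77.01 m². Wetted perimeter P = b + 2y = 7.89 + 2×9.76 = 27.41 m.
Hydraulic radius R = A/P = 77.01/27.41 = 2.809 m.
From Manning's equation, S = [nQ / (1 A R^(2/3))]² = [0.015 × 922 / (1 × 77.01 × 2.809^(2/3))]² = 0.00814.

S = 0.00814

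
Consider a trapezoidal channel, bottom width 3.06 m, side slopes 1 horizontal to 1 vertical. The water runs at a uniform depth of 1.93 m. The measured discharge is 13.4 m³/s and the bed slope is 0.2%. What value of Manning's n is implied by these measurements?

n = 0.0349

With bottom width b = 3.06 m and side slope z = 1: A = (b + zy)y = (3.06 + 1×1.93)×1.93 = 9.631 m²; P = b + 2y√(1+z²) = 3.06 + 2×1.93×1.414 = 8.519 m.
Hydraulic radius R = A/P = 9.631/8.519 = 1.131 m.
Rearranging Manning's equation: n = (1/Q) A R^(2/3) S^(1/2) = (1/13.4) × 9.631 × 1.131^(2/3) × √0.002 = 0.0349.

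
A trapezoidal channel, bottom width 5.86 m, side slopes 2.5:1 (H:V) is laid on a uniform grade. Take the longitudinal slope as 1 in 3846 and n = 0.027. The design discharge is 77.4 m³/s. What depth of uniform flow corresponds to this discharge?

y_n = 4.29 m

Manning's equation rearranged: A R^(2/3) = nQ / (1·√S) = 0.027 × 77.4 / (√0.00026) = 129.6.
Trying y = 4.96 m: A R^(2/3) = 179.1 — over.
Trying y = 4.29 m: A R^(2/3) = 129.5 — ≈ 129.6.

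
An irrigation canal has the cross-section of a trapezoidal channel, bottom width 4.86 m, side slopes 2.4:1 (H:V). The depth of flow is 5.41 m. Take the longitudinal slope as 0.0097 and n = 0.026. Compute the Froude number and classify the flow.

supercritical

With bottom width b = 4.86 m and side slope z = 2.4: A = (b + zy)y = (4.86 + 2.4×5.41)×5.41 = 96.54 m²; P = b + 2y√(1+z²) = 4.86 + 2×5.41×2.6 = 32.99 m.
Hydraulic radius R = A/P = 96.54/32.99 = 2.926 m.
V = (1/n) R^(2/3) √S = (1/0.026) × 2.926^(2/3) × √0.0097 = 7.749 m/s. Hydraulic depth D_h = A/T = 96.54/30.83 = 3.131 m.
Froude number Fr = V/√(g·D_h) = 7.749/√(9.81×3.131) = 1.4, which is greater than 1, so the flow is supercritical.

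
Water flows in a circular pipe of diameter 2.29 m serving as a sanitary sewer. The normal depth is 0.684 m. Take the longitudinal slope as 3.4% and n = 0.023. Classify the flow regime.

supercritical

For a circular section of diameter D = 2.29 m at depth y = 0.684 m, the central angle is θ = 2 arccos(1 − 2y/D) = 2.313 rad. Then A = (D²/8)(θ − sin θ) = 1.033 m² and P = Dθ/2 = 2.648 m.
Hydraulic radius R = A/P = 1.033/2.648 = 0.39 m.
V = (1/n) R^(2/3) √S = (1/0.023) × 0.39^(2/3) × √0.034 = 4.28 m/s. Hydraulic depth D_h = A/T = 1.033/2.096 = 0.4928 m.
Froude number Fr = V/√(g·D_h) = 4.28/√(9.81×0.4928) = 1.95, which is greater than 1, so the flow is supercritical.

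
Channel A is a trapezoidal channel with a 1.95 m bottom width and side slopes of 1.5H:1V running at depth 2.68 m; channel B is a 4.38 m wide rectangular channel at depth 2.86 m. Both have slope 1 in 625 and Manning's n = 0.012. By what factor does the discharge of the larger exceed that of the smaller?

Channel A: With bottom width b = 1.95 m and side slope z = 1.5: A = (b + zy)y = (1.95 + 1.5×2.68)×2.68 = 16 m²; P = b + 2y√(1+z²) = 1.95 + 2×2.68×1.803 = 11.61 m. Hydraulic radius R = A/P = 16/11.61 = 1.378 m. Q_A = (1/0.012)·16·1.378^(2/3)·√0.0016 = 66.03 m³/s.
Channel B: Flow area A = b·y = 4.38 × 2.86 = 12.53 m². Wetted perimeter P = b + 2y = 4.38 + 2×2.86 = 10.1 m. Hydraulic radius R = A/P = 12.53/10.1 = 1.24 m. Q_B = (1/0.012)·12.53·1.24^(2/3)·√0.0016 = 48.2 m³/s.
The larger discharge is 66.03 m³/s and the smaller is 48.2 m³/s; the ratio is 1.37.

1.37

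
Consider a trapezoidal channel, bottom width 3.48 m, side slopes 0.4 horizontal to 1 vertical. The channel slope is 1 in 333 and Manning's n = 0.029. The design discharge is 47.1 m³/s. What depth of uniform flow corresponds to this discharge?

Manning's equation rearranged: A R^(2/3) = nQ / (1·√S) = 0.029 × 47.1 / (√0.003003) = 24.93.
At y = 2.66 m: A R^(2/3) = 14.49 — short.
At y = 4.4 m: A R^(2/3) = 33.85 — over.
At y = 3.68 m: A R^(2/3) = 24.9 — matches.

y_n = 3.68 m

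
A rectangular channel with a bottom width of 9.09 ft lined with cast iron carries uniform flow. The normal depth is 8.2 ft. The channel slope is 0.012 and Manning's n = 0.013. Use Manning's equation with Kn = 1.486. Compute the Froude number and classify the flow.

supercritical

Flow area A = b·y = 9.09 × 8.2 = 74.54 ft². Wetted perimeter P = b + 2y = 9.09 + 2×8.2 = 25.49 ft.
Hydraulic radius R = A/P = 74.54/25.49 = 2.924 ft.
V = (1.486/n) R^(2/3) √S = (1.486/0.013) × 2.924^(2/3) × √0.012 = 25.61 ft/s. Hydraulic depth D_h = A/T = 74.54/9.09 = 8.2 ft.
Froude number Fr = V/√(g·D_h) = 25.61/√(32.2×8.2) = 1.58, which is greater than 1, so the flow is supercritical.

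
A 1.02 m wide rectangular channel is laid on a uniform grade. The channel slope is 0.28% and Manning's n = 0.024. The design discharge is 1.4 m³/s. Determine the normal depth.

y_n = 1.23 m

Manning's equation rearranged: A R^(2/3) = nQ / (1·√S) = 0.024 × 1.4 / (√0.0028) = 0.635.
Trying y = 0.838 m: A R^(2/3) = 0.3974 — short.
Trying y = 1.52 m: A R^(2/3) = 0.8161 — over.
Trying y = 1.23 m: A R^(2/3) = 0.6355 — matches.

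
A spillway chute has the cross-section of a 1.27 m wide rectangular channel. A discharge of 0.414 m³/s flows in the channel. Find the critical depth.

y_c = 0.221 m

For a rectangular channel, critical depth y_c = (q²/g)^(1/3) where q = Q/b = 0.414/1.27 = 0.326 m²/s.
So y_c = (0.326²/9.81)^(1/3) = 0.221 m.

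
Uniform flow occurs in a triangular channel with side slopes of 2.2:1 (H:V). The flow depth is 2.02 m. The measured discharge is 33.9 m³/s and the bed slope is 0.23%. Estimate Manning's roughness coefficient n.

For a triangular section with side slope z = 2.2: A = zy² = 2.2×2.02² = 8.977 m²; P = 2y√(1+z²) = 2×2.02×2.417 = 9.763 m.
Hydraulic radius R = A/P = 8.977/9.763 = 0.9195 m.
Rearranging Manning's equation: n = (1/Q) A R^(2/3) S^(1/2) = (1/33.9) × 8.977 × 0.9195^(2/3) × √0.0023 = 0.012.

n = 0.012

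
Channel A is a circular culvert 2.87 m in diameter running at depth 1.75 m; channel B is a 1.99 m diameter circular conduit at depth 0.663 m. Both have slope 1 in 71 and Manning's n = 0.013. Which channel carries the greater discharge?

channel A

Channel A: For a circular section of diameter D = 2.87 m at depth y = 1.75 m, the central angle is θ = 2 arccos(1 − 2y/D) = 3.584 rad. Then A = (D²/8)(θ − sin θ) = 4.131 m² and P = Dθ/2 = 5.143 m. Hydraulic radius R = A/P = 4.131/5.143 = 0.8032 m. Q_A = (1/0.013)·4.131·0.8032^(2/3)·√0.01408 = 32.59 m³/s.
Channel B: For a circular section of diameter D = 1.99 m at depth y = 0.663 m, the central angle is θ = 2 arccos(1 − 2y/D) = 2.461 rad. Then A = (D²/8)(θ − sin θ) = 0.9069 m² and P = Dθ/2 = 2.449 m. Hydraulic radius R = A/P = 0.9069/2.449 = 0.3703 m. Q_B = (1/0.013)·0.9069·0.3703^(2/3)·√0.01408 = 4.27 m³/s.
Q_A = 32.59 m³/s vs Q_B = 4.27 m³/s, so channel A carries more.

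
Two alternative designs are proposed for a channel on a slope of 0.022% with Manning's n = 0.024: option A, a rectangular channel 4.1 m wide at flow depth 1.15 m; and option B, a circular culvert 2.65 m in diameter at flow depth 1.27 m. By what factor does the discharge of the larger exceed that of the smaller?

Channel A: Flow area A = b·y = 4.1 × 1.15 = 4.715 m². Wetted perimeter P = b + 2y = 4.1 + 2×1.15 = 6.4 m. Hydraulic radius R = A/P = 4.715/6.4 = 0.7367 m. Q_A = (1/0.024)·4.715·0.7367^(2/3)·√0.00022 = 2.377 m³/s.
Channel B: For a circular section of diameter D = 2.65 m at depth y = 1.27 m, the central angle is θ = 2 arccos(1 − 2y/D) = 3.059 rad. Then A = (D²/8)(θ − sin θ) = 2.612 m² and P = Dθ/2 = 4.053 m. Hydraulic radius R = A/P = 2.612/4.053 = 0.6445 m. Q_B = (1/0.024)·2.612·0.6445^(2/3)·√0.00022 = 1.205 m³/s.
The larger discharge is 2.377 m³/s and the smaller is 1.205 m³/s; the ratio is 1.97.

1.97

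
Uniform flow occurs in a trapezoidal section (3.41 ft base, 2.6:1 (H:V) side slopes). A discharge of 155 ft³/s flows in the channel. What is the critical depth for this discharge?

y_c = 2.37 ft

At critical depth, Q² T / (g A³) = 1, i.e. A³/T = Q²/g = 155²/32.2 = 746.1.
Trying y = 2.6 ft: A³/T = 1092 — high.
Trying y = 1.77 ft: A³/T = 226.1 — low.
Trying y = 2.37 ft: A³/T = 742 — ≈ 746.1.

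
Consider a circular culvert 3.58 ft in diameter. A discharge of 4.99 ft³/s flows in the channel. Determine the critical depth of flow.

y_c = 0.666 ft

At critical depth, Q² T / (g A³) = 1, i.e. A³/T = Q²/g = 4.99²/32.2 = 0.7733.
At y = 0.498 ft: A³/T = 0.2466 — too small.
At y = 0.666 ft: A³/T = 0.7739 — matches.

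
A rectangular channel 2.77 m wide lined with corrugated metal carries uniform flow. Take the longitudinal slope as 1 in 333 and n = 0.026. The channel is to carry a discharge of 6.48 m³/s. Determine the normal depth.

y_n = 1.41 m

Manning's equation rearranged: A R^(2/3) = nQ / (1·√S) = 0.026 × 6.48 / (√0.003003) = 3.074.
Trying y = 0.983 m: A R^(2/3) = 1.883 — too small.
Trying y = 1.64 m: A R^(2/3) = 3.753 — too large.
Trying y = 1.41 m: A R^(2/3) = 3.075 — matches.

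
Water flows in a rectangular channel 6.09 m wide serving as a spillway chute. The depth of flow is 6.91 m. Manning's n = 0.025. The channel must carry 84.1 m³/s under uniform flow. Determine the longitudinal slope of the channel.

S = 0.00092

Flow area A = b·y = 6.09 × 6.91 = 42.08 m². Wetted perimeter P = b + 2y = 6.09 + 2×6.91 = 19.91 m.
Hydraulic radius R = A/P = 42.08/19.91 = 2.114 m.
From Manning's equation, S = [nQ / (1 A R^(2/3))]² = [0.025 × 84.1 / (1 × 42.08 × 2.114^(2/3))]² = 0.00092.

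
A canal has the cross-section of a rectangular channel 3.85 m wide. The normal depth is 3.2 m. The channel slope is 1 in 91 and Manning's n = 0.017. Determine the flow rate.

Flow area A = b·y = 3.85 × 3.2 = 12.32 m². Wetted perimeter P = b + 2y = 3.85 + 2×3.2 = 10.25 m.
Hydraulic radius R = A/P = 12.32/10.25 = 1.202 m.
Manning's equation: Q = (1/n) A R^(2/3) S^(1/2) = (1/0.017) × 12.32 × 1.202^(2/3) × 0.01099^(1/2) = 85.9 m³/s.

Q = 85.9 m³/s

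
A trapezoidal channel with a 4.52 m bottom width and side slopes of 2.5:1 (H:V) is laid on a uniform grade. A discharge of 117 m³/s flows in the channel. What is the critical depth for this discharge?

y_c = 2.63 m

At critical depth, Q² T / (g A³) = 1, i.e. A³/T = Q²/g = 117²/9.81 = 1395.
Try y = 2.05 m: A³/T = 523.3 — too small.
Try y = 3.24 m: A³/T = 3299 — too large.
Try y = 2.63 m: A³/T = 1406 — close enough.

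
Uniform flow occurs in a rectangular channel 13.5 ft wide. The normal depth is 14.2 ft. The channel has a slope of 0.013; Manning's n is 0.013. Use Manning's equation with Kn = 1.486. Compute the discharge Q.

Q = 6890 ft³/s

Flow area A = b·y = 13.5 × 14.2 = 191.7 ft². Wetted perimeter P = b + 2y = 13.5 + 2×14.2 = 41.9 ft.
Hydraulic radius R = A/P = 191.7/41.9 = 4.575 ft.
Manning's equation: Q = (1.486/n) A R^(2/3) S^(1/2) = (1.486/0.013) × 191.7 × 4.575^(2/3) × 0.013^(1/2) = 6890 ft³/s.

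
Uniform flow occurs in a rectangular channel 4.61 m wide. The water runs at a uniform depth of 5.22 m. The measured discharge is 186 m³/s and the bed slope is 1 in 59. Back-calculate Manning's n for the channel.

Flow area A = b·y = 4.61 × 5.22 = 24.06 m². Wetted perimeter P = b + 2y = 4.61 + 2×5.22 = 15.05 m.
Hydraulic radius R = A/P = 24.06/15.05 = 1.599 m.
Rearranging Manning's equation: n = (1/Q) A R^(2/3) S^(1/2) = (1/186) × 24.06 × 1.599^(2/3) × √0.01695 = 0.023.

n = 0.023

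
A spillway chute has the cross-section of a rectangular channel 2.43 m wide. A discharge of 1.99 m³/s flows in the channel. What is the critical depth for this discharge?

For a rectangular channel, critical depth y_c = (q²/g)^(1/3) where q = Q/b = 1.99/2.43 = 0.8189 m²/s.
So y_c = (0.8189²/9.81)^(1/3) = 0.409 m.

y_c = 0.409 m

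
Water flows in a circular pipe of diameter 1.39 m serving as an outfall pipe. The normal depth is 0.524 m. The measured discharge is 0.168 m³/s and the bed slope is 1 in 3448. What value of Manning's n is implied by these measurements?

For a circular section of diameter D = 1.39 m at depth y = 0.524 m, the central angle is θ = 2 arccos(1 − 2y/D) = 2.644 rad. Then A = (D²/8)(θ − sin θ) = 0.5235 m² and P = Dθ/2 = 1.838 m.
Hydraulic radius R = A/P = 0.5235/1.838 = 0.2848 m.
Rearranging Manning's equation: n = (1/Q) A R^(2/3) S^(1/2) = (1/0.168) × 0.5235 × 0.2848^(2/3) × √0.00029 = 0.023.

n = 0.023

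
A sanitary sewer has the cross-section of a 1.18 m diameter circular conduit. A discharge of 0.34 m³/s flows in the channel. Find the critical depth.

At critical depth, Q² T / (g A³) = 1, i.e. A³/T = Q²/g = 0.34²/9.81 = 0.01178.
Trying y = 0.266 m: A³/T = 0.006386 — too small.
Trying y = 0.311 m: A³/T = 0.01175 — close enough.

y_c = 0.311 m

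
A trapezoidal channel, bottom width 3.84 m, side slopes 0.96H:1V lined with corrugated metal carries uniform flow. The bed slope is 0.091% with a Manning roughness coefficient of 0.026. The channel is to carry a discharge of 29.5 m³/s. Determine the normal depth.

y_n = 2.84 m

Manning's equation rearranged: A R^(2/3) = nQ / (1·√S) = 0.026 × 29.5 / (√0.00091) = 25.43.
Trying y = 3.48 m: A R^(2/3) = 37.7 — high.
Trying y = 1.95 m: A R^(2/3) = 12.61 — low.
Trying y = 2.84 m: A R^(2/3) = 25.43 — matches.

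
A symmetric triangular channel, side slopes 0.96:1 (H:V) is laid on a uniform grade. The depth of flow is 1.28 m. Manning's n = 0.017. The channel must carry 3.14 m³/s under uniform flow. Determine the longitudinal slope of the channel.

For a triangular section with side slope z = 0.96: A = zy² = 0.96×1.28² = 1.573 m²; P = 2y√(1+z²) = 2×1.28×1.386 = 3.549 m.
Hydraulic radius R = A/P = 1.573/3.549 = 0.4432 m.
From Manning's equation, S = [nQ / (1 A R^(2/3))]² = [0.017 × 3.14 / (1 × 1.573 × 0.4432^(2/3))]² = 0.00341.

S = 0.00341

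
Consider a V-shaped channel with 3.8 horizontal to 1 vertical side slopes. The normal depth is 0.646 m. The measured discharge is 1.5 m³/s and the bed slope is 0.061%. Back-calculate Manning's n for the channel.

For a triangular section with side slope z = 3.8: A = zy² = 3.8×0.646² = 1.586 m²; P = 2y√(1+z²) = 2×0.646×3.929 = 5.077 m.
Hydraulic radius R = A/P = 1.586/5.077 = 0.3124 m.
Rearranging Manning's equation: n = (1/Q) A R^(2/3) S^(1/2) = (1/1.5) × 1.586 × 0.3124^(2/3) × √0.00061 = 0.012.

n = 0.012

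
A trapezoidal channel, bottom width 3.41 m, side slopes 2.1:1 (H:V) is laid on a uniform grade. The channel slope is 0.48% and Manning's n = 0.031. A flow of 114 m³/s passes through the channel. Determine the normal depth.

Manning's equation rearranged: A R^(2/3) = nQ / (1·√S) = 0.031 × 114 / (√0.0048) = 51.01.
Trying y = 4.03 m: A R^(2/3) = 79.94 — too large.
Trying y = 2.74 m: A R^(2/3) = 33.69 — too small.
Trying y = 3.3 m: A R^(2/3) = 50.84 — ≈ 51.01.

y_n = 3.3 m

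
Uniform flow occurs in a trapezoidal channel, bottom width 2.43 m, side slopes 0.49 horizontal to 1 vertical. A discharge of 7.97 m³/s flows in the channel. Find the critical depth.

y_c = 0.963 m

At critical depth, Q² T / (g A³) = 1, i.e. A³/T = Q²/g = 7.97²/9.81 = 6.475.
Trying y = 0.73 m: A³/T = 2.679 — short.
Trying y = 1.15 m: A³/T = 11.47 — over.
Trying y = 0.963 m: A³/T = 6.468 — matches.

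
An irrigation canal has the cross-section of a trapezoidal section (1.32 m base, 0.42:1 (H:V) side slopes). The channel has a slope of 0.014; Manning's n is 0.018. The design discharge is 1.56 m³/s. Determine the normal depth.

y_n = 0.387 m

Manning's equation rearranged: A R^(2/3) = nQ / (1·√S) = 0.018 × 1.56 / (√0.014) = 0.2373.
Try y = 0.491 m: A R^(2/3) = 0.3463 — high.
Try y = 0.279 m: A R^(2/3) = 0.1409 — low.
Try y = 0.387 m: A R^(2/3) = 0.2371 — ≈ 0.2373.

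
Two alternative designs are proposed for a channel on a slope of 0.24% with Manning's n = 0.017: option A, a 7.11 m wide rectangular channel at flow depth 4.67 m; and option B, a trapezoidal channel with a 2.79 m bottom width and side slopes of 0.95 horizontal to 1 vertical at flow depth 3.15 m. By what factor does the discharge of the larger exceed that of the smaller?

2.14

Channel A: Flow area A = b·y = 7.11 × 4.67 = 33.2 m². Wetted perimeter P = b + 2y = 7.11 + 2×4.67 = 16.45 m. Hydraulic radius R = A/P = 33.2/16.45 = 2.018 m. Q_A = (1/0.017)·33.2·2.018^(2/3)·√0.0024 = 152.8 m³/s.
Channel B: With bottom width b = 2.79 m and side slope z = 0.95: A = (b + zy)y = (2.79 + 0.95×3.15)×3.15 = 18.21 m²; P = b + 2y√(1+z²) = 2.79 + 2×3.15×1.379 = 11.48 m. Hydraulic radius R = A/P = 18.21/11.48 = 1.587 m. Q_B = (1/0.017)·18.21·1.587^(2/3)·√0.0024 = 71.41 m³/s.
The larger discharge is 152.8 m³/s and the smaller is 71.41 m³/s; the ratio is 2.14.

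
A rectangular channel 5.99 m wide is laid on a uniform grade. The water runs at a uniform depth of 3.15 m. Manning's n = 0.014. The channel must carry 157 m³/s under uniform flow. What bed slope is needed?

S = 0.00766

Flow area A = b·y = 5.99 × 3.15 = 18.87 m². Wetted perimeter P = b + 2y = 5.99 + 2×3.15 = 12.29 m.
Hydraulic radius R = A/P = 18.87/12.29 = 1.535 m.
From Manning's equation, S = [nQ / (1 A R^(2/3))]² = [0.014 × 157 / (1 × 18.87 × 1.535^(2/3))]² = 0.00766.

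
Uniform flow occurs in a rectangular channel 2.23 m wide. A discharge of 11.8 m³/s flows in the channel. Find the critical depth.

For a rectangular channel, critical depth y_c = (q²/g)^(1/3) where q = Q/b = 11.8/2.23 = 5.291 m²/s.
So y_c = (5.291²/9.81)^(1/3) = 1.42 m.

y_c = 1.42 m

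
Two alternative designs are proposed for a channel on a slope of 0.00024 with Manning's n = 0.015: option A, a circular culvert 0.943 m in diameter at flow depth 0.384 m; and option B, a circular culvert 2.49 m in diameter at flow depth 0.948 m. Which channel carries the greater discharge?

Channel A: For a circular section of diameter D = 0.943 m at depth y = 0.384 m, the central angle is θ = 2 arccos(1 − 2y/D) = 2.768 rad. Then A = (D²/8)(θ − sin θ) = 0.2672 m² and P = Dθ/2 = 1.305 m. Hydraulic radius R = A/P = 0.2672/1.305 = 0.2047 m. Q_A = (1/0.015)·0.2672·0.2047^(2/3)·√0.00024 = 0.09584 m³/s.
Channel B: For a circular section of diameter D = 2.49 m at depth y = 0.948 m, the central angle is θ = 2 arccos(1 − 2y/D) = 2.66 rad. Then A = (D²/8)(θ − sin θ) = 1.702 m² and P = Dθ/2 = 3.311 m. Hydraulic radius R = A/P = 1.702/3.311 = 0.5141 m. Q_B = (1/0.015)·1.702·0.5141^(2/3)·√0.00024 = 1.128 m³/s.
Q_A = 0.09584 m³/s vs Q_B = 1.128 m³/s, so channel B carries more.

channel B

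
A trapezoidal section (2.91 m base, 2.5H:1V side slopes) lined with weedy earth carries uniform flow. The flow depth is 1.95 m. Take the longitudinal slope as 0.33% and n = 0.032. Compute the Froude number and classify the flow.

With bottom width b = 2.91 m and side slope z = 2.5: A = (b + zy)y = (2.91 + 2.5×1.95)×1.95 = 15.18 m²; P = b + 2y√(1+z²) = 2.91 + 2×1.95×2.693 = 13.41 m.
Hydraulic radius R = A/P = 15.18/13.41 = 1.132 m.
V = (1/n) R^(2/3) √S = (1/0.032) × 1.132^(2/3) × √0.0033 = 1.95 m/s. Hydraulic depth D_h = A/T = 15.18/12.66 = 1.199 m.
Froude number Fr = V/√(g·D_h) = 1.95/√(9.81×1.199) = 0.568, which is less than 1, so the flow is subcritical.

subcritical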